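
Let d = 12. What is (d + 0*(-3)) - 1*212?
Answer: -200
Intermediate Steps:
(d + 0*(-3)) - 1*212 = (12 + 0*(-3)) - 1*212 = (12 + 0) - 212 = 12 - 212 = -200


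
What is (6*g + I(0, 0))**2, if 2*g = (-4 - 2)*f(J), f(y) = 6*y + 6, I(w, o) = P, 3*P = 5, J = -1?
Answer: 25/9 ≈ 2.7778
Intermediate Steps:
P = 5/3 (P = (1/3)*5 = 5/3 ≈ 1.6667)
I(w, o) = 5/3
f(y) = 6 + 6*y
g = 0 (g = ((-4 - 2)*(6 + 6*(-1)))/2 = (-6*(6 - 6))/2 = (-6*0)/2 = (1/2)*0 = 0)
(6*g + I(0, 0))**2 = (6*0 + 5/3)**2 = (0 + 5/3)**2 = (5/3)**2 = 25/9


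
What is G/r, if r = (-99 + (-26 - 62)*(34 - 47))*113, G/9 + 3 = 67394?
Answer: 606519/118085 ≈ 5.1363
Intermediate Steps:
G = 606519 (G = -27 + 9*67394 = -27 + 606546 = 606519)
r = 118085 (r = (-99 - 88*(-13))*113 = (-99 + 1144)*113 = 1045*113 = 118085)
G/r = 606519/118085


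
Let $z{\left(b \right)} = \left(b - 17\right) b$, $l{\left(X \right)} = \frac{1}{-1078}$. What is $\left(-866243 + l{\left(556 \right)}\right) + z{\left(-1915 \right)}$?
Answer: $\frac{3054552885}{1078} \approx 2.8335 \cdot 10^{6}$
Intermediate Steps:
$l{\left(X \right)} = - \frac{1}{1078}$
$z{\left(b \right)} = b \left(-17 + b\right)$ ($z{\left(b \right)} = \left(-17 + b\right) b = b \left(-17 + b\right)$)
$\left(-866243 + l{\left(556 \right)}\right) + z{\left(-1915 \right)} = \left(-866243 - \frac{1}{1078}\right) - 1915 \left(-17 - 1915\right) = - \frac{933809955}{1078} - -3699780 = - \frac{933809955}{1078} + 3699780 = \frac{3054552885}{1078}$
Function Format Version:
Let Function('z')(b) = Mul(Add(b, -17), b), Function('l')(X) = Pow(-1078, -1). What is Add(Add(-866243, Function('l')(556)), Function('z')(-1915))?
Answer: Rational(3054552885, 1078) ≈ 2.8335e+6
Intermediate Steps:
Function('l')(X) = Rational(-1, 1078)
Function('z')(b) = Mul(b, Add(-17, b)) (Function('z')(b) = Mul(Add(-17, b), b) = Mul(b, Add(-17, b)))
Add(Add(-866243, Function('l')(556)), Function('z')(-1915)) = Add(Add(-866243, Rational(-1, 1078)), Mul(-1915, Add(-17, -1915))) = Add(Rational(-933809955, 1078), Mul(-1915, -1932)) = Add(Rational(-933809955, 1078), 3699780) = Rational(3054552885, 1078)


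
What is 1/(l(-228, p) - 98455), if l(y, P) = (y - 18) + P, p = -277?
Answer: -1/98978 ≈ -1.0103e-5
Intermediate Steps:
l(y, P) = -18 + P + y (l(y, P) = (-18 + y) + P = -18 + P + y)
1/(l(-228, p) - 98455) = 1/((-18 - 277 - 228) - 98455) = 1/(-523 - 98455) = 1/(-98978) = -1/98978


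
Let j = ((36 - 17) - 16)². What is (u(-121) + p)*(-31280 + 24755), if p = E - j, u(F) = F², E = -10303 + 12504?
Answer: -109835325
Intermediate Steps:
E = 2201
j = 9 (j = (19 - 16)² = 3² = 9)
p = 2192 (p = 2201 - 1*9 = 2201 - 9 = 2192)
(u(-121) + p)*(-31280 + 24755) = ((-121)² + 2192)*(-31280 + 24755) = (14641 + 2192)*(-6525) = 16833*(-6525) = -109835325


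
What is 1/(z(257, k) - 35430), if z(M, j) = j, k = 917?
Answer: -1/34513 ≈ -2.8975e-5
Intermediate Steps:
1/(z(257, k) - 35430) = 1/(917 - 35430) = 1/(-34513) = -1/34513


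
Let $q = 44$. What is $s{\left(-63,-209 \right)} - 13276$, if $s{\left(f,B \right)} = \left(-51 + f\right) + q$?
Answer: $-13346$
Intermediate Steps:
$s{\left(f,B \right)} = -7 + f$ ($s{\left(f,B \right)} = \left(-51 + f\right) + 44 = -7 + f$)
$s{\left(-63,-209 \right)} - 13276 = \left(-7 - 63\right) - 13276 = -70 - 13276 = -13346$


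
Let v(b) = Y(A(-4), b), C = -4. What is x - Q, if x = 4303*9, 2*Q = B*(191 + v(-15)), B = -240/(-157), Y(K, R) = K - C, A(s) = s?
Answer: 6057219/157 ≈ 38581.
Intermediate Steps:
Y(K, R) = 4 + K (Y(K, R) = K - 1*(-4) = K + 4 = 4 + K)
v(b) = 0 (v(b) = 4 - 4 = 0)
B = 240/157 (B = -240*(-1/157) = 240/157 ≈ 1.5287)
Q = 22920/157 (Q = (240*(191 + 0)/157)/2 = ((240/157)*191)/2 = (½)*(45840/157) = 22920/157 ≈ 145.99)
x = 38727
x - Q = 38727 - 1*22920/157 = 38727 - 22920/157 = 6057219/157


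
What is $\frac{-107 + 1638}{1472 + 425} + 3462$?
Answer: $\frac{6568945}{1897} \approx 3462.8$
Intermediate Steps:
$\frac{-107 + 1638}{1472 + 425} + 3462 = \frac{1531}{1897} + 3462 = \frac{6568945}{1897}$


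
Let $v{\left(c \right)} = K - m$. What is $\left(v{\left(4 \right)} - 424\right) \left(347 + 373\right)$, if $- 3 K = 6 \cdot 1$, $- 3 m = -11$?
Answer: $-309360$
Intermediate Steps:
$m = \frac{11}{3}$ ($m = \left(- \frac{1}{3}\right) \left(-11\right) = \frac{11}{3} \approx 3.6667$)
$K = -2$ ($K = - \frac{6 \cdot 1}{3} = \left(- \frac{1}{3}\right) 6 = -2$)
$v{\left(c \right)} = - \frac{17}{3}$ ($v{\left(c \right)} = -2 - \frac{11}{3} = - \frac{17}{3}$)
$\left(v{\left(4 \right)} - 424\right) \left(347 + 373\right) = \left(- \frac{17}{3} - 424\right) \left(347 + 373\right) = \left(- \frac{1289}{3}\right) 720 = -309360$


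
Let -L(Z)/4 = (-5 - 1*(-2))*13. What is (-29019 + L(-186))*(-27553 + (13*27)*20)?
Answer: 592643979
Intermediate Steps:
L(Z) = 156 (L(Z) = -4*(-5 - 1*(-2))*13 = -4*(-5 + 2)*13 = -(-12)*13 = -4*(-39) = 156)
(-29019 + L(-186))*(-27553 + (13*27)*20) = (-29019 + 156)*(-27553 + (13*27)*20) = -28863*(-27553 + 351*20) = -28863*(-27553 + 7020) = -28863*(-20533) = 592643979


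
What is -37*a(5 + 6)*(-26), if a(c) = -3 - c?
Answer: -13468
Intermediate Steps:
-37*a(5 + 6)*(-26) = -37*(-3 - (5 + 6))*(-26) = -37*(-3 - 1*11)*(-26) = -37*(-3 - 11)*(-26) = -37*(-14)*(-26) = 518*(-26) = -13468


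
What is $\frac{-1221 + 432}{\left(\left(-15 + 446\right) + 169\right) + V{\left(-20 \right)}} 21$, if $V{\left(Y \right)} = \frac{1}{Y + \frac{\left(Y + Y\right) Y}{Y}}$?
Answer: $- \frac{994140}{35999} \approx -27.616$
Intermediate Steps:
$V{\left(Y \right)} = \frac{1}{3 Y}$ ($V{\left(Y \right)} = \frac{1}{Y + \frac{2 Y Y}{Y}} = \frac{1}{Y + \frac{2 Y^{2}}{Y}} = \frac{1}{Y + 2 Y} = \frac{1}{3 Y}$)
$\frac{-1221 + 432}{\left(\left(-15 + 446\right) + 169\right) + V{\left(-20 \right)}} 21 = \frac{-1221 + 432}{\left(\left(-15 + 446\right) + 169\right) + \frac{1}{3 \left(-20\right)}} 21 = - \frac{789}{\left(431 + 169\right) + \frac{1}{3} \left(- \frac{1}{20}\right)} 21 = - \frac{789}{600 - \frac{1}{60}} \cdot 21 = - \frac{789}{\frac{35999}{60}} \cdot 21 = \left(-789\right) \frac{60}{35999} \cdot 21 = \left(- \frac{47340}{35999}\right) 21 = - \frac{994140}{35999}$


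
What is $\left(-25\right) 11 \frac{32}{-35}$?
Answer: $\frac{1760}{7} \approx 251.43$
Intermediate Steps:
$\left(-25\right) 11 \frac{32}{-35} = - 275 \cdot 32 \left(- \frac{1}{35}\right) = \left(-275\right) \left(- \frac{32}{35}\right) = \frac{1760}{7}$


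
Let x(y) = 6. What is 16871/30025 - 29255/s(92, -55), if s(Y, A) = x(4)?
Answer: -878280149/180150 ≈ -4875.3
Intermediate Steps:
s(Y, A) = 6
16871/30025 - 29255/s(92, -55) = 16871/30025 - 29255/6 = -878280149/180150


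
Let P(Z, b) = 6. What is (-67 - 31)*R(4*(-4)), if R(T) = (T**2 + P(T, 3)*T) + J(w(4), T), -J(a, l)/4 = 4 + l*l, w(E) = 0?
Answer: 86240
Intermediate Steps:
J(a, l) = -16 - 4*l**2 (J(a, l) = -4*(4 + l*l) = -4*(4 + l**2) = -16 - 4*l**2)
R(T) = -16 - 3*T**2 + 6*T (R(T) = (T**2 + 6*T) + (-16 - 4*T**2) = -16 - 3*T**2 + 6*T)
(-67 - 31)*R(4*(-4)) = (-67 - 31)*(-16 - 3*(4*(-4))**2 + 6*(4*(-4))) = -98*(-16 - 3*(-16)**2 + 6*(-16)) = -98*(-16 - 3*256 - 96) = -98*(-16 - 768 - 96) = -98*(-880) = 86240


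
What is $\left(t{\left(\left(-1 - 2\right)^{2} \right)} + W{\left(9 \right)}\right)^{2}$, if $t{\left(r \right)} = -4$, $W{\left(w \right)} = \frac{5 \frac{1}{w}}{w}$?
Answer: $\frac{101761}{6561} \approx 15.51$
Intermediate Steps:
$W{\left(w \right)} = \frac{5}{w^{2}}$
$\left(t{\left(\left(-1 - 2\right)^{2} \right)} + W{\left(9 \right)}\right)^{2} = \left(-4 + \frac{5}{81}\right)^{2} = \left(- \frac{319}{81}\right)^{2} = \frac{101761}{6561}$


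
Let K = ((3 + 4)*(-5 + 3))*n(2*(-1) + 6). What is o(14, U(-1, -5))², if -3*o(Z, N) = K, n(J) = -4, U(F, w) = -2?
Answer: 3136/9 ≈ 348.44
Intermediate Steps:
K = 56 (K = ((3 + 4)*(-5 + 3))*(-4) = (7*(-2))*(-4) = -14*(-4) = 56)
o(Z, N) = -56/3 (o(Z, N) = -⅓*56 = -56/3)
o(14, U(-1, -5))² = (-56/3)² = 3136/9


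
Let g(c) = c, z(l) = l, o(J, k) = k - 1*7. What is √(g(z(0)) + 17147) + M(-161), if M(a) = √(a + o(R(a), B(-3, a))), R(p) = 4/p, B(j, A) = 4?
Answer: √17147 + 2*I*√41 ≈ 130.95 + 12.806*I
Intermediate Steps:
o(J, k) = -7 + k (o(J, k) = k - 7 = -7 + k)
M(a) = √(-3 + a) (M(a) = √(a + (-7 + 4)) = √(a - 3) = √(-3 + a))
√(g(z(0)) + 17147) + M(-161) = √(0 + 17147) + √(-3 - 161) = √17147 + √(-164) = √17147 + 2*I*√41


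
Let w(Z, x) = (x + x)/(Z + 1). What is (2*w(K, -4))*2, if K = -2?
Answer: 32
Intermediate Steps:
w(Z, x) = 2*x/(1 + Z) (w(Z, x) = (2*x)/(1 + Z) = 2*x/(1 + Z))
(2*w(K, -4))*2 = (2*(2*(-4)/(1 - 2)))*2 = (2*(2*(-4)/(-1)))*2 = (2*(2*(-4)*(-1)))*2 = (2*8)*2 = 16*2 = 32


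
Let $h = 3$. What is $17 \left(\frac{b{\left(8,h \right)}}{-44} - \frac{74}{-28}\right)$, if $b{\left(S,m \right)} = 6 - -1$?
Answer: $\frac{13005}{308} \approx 42.224$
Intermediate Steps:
$b{\left(S,m \right)} = 7$ ($b{\left(S,m \right)} = 6 + 1 = 7$)
$17 \left(\frac{b{\left(8,h \right)}}{-44} - \frac{74}{-28}\right) = 17 \left(\frac{7}{-44} - \frac{74}{-28}\right) = 17 \left(7 \left(- \frac{1}{44}\right) - - \frac{37}{14}\right) = 17 \left(- \frac{7}{44} + \frac{37}{14}\right) = 17 \cdot \frac{765}{308} = \frac{13005}{308}$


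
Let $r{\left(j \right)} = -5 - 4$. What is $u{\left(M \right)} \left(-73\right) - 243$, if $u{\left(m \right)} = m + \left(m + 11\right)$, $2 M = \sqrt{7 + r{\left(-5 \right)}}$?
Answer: $-1046 - 73 i \sqrt{2} \approx -1046.0 - 103.24 i$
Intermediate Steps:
$r{\left(j \right)} = -9$
$M = \frac{i \sqrt{2}}{2}$ ($M = \frac{\sqrt{7 - 9}}{2} = \frac{\sqrt{-2}}{2} = \frac{i \sqrt{2}}{2} \approx 0.70711 i$)
$u{\left(m \right)} = 11 + 2 m$ ($u{\left(m \right)} = m + \left(11 + m\right) = 11 + 2 m$)
$u{\left(M \right)} \left(-73\right) - 243 = \left(11 + 2 \frac{i \sqrt{2}}{2}\right) \left(-73\right) - 243 = \left(11 + i \sqrt{2}\right) \left(-73\right) - 243 = \left(-803 - 73 i \sqrt{2}\right) - 243 = -1046 - 73 i \sqrt{2}$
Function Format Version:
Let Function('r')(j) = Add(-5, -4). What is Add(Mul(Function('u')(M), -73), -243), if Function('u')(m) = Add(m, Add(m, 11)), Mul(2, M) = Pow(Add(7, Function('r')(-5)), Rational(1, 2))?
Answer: Add(-1046, Mul(-73, I, Pow(2, Rational(1, 2)))) ≈ Add(-1046.0, Mul(-103.24, I))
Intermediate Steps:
Function('r')(j) = -9
M = Mul(Rational(1, 2), I, Pow(2, Rational(1, 2))) (M = Mul(Rational(1, 2), Pow(Add(7, -9), Rational(1, 2))) = Mul(Rational(1, 2), Pow(-2, Rational(1, 2))) = Mul(Rational(1, 2), Mul(I, Pow(2, Rational(1, 2)))) = Mul(Rational(1, 2), I, Pow(2, Rational(1, 2))) ≈ Mul(0.70711, I))
Function('u')(m) = Add(11, Mul(2, m)) (Function('u')(m) = Add(m, Add(11, m)) = Add(11, Mul(2, m)))
Add(Mul(Function('u')(M), -73), -243) = Add(Mul(Add(11, Mul(2, Mul(Rational(1, 2), I, Pow(2, Rational(1, 2))))), -73), -243) = Add(Mul(Add(11, Mul(I, Pow(2, Rational(1, 2)))), -73), -243) = Add(Add(-803, Mul(-73, I, Pow(2, Rational(1, 2)))), -243) = Add(-1046, Mul(-73, I, Pow(2, Rational(1, 2))))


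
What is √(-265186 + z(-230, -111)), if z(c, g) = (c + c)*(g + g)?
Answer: I*√163066 ≈ 403.81*I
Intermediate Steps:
z(c, g) = 4*c*g (z(c, g) = (2*c)*(2*g) = 4*c*g)
√(-265186 + z(-230, -111)) = √(-265186 + 4*(-230)*(-111)) = √(-265186 + 102120) = √(-163066) = I*√163066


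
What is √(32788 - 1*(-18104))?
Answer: 2*√12723 ≈ 225.59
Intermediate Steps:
√(32788 - 1*(-18104)) = √(32788 + 18104) = √50892 = 2*√12723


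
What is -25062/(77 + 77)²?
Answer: -12531/11858 ≈ -1.0568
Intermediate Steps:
-25062/(77 + 77)² = -25062/(154²) = -25062/23716 = -25062*1/23716 = -12531/11858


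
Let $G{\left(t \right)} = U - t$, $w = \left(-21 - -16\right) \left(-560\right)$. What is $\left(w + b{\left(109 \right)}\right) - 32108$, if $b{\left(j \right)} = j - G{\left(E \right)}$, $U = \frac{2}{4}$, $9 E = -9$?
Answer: $- \frac{58401}{2} \approx -29201.0$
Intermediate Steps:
$w = 2800$ ($w = \left(-21 + 16\right) \left(-560\right) = \left(-5\right) \left(-560\right) = 2800$)
$E = -1$ ($E = \frac{1}{9} \left(-9\right) = -1$)
$U = \frac{1}{2}$ ($U = 2 \cdot \frac{1}{4} = \frac{1}{2} \approx 0.5$)
$G{\left(t \right)} = \frac{1}{2} - t$
$b{\left(j \right)} = - \frac{3}{2} + j$ ($b{\left(j \right)} = j - \left(\frac{1}{2} - -1\right) = j - \left(\frac{1}{2} + 1\right) = j - \frac{3}{2} = - \frac{3}{2} + j$)
$\left(w + b{\left(109 \right)}\right) - 32108 = \left(2800 + \left(- \frac{3}{2} + 109\right)\right) - 32108 = \left(2800 + \frac{215}{2}\right) - 32108 = \frac{5815}{2} - 32108 = - \frac{58401}{2}$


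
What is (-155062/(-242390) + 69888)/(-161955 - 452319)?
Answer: -8470153691/74446937430 ≈ -0.11377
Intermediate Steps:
(-155062/(-242390) + 69888)/(-161955 - 452319) = (-155062*(-1/242390) + 69888)/(-614274) = (77531/121195 + 69888)*(-1/614274) = (8470153691/121195)*(-1/614274) = -8470153691/74446937430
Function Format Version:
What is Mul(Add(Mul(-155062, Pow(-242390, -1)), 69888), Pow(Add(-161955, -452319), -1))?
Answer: Rational(-8470153691, 74446937430) ≈ -0.11377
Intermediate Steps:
Mul(Add(Mul(-155062, Pow(-242390, -1)), 69888), Pow(Add(-161955, -452319), -1)) = Mul(Add(Mul(-155062, Rational(-1, 242390)), 69888), Pow(-614274, -1)) = Mul(Add(Rational(77531, 121195), 69888), Rational(-1, 614274)) = Mul(Rational(8470153691, 121195), Rational(-1, 614274)) = Rational(-8470153691, 74446937430)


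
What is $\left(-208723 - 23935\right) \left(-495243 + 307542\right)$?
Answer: $43670139258$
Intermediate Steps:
$\left(-208723 - 23935\right) \left(-495243 + 307542\right) = \left(-232658\right) \left(-187701\right) = 43670139258$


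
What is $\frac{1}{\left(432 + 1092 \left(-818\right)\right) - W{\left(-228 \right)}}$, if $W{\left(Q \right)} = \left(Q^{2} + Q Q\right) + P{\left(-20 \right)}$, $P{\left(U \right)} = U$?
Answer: $- \frac{1}{996772} \approx -1.0032 \cdot 10^{-6}$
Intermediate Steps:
$W{\left(Q \right)} = -20 + 2 Q^{2}$ ($W{\left(Q \right)} = \left(Q^{2} + Q Q\right) - 20 = \left(Q^{2} + Q^{2}\right) - 20 = 2 Q^{2} - 20 = -20 + 2 Q^{2}$)
$\frac{1}{\left(432 + 1092 \left(-818\right)\right) - W{\left(-228 \right)}} = \frac{1}{\left(432 + 1092 \left(-818\right)\right) - \left(-20 + 2 \left(-228\right)^{2}\right)} = \frac{1}{\left(432 - 893256\right) - \left(-20 + 2 \cdot 51984\right)} = \frac{1}{-892824 - \left(-20 + 103968\right)} = \frac{1}{-892824 - 103948} = \frac{1}{-996772} = - \frac{1}{996772}$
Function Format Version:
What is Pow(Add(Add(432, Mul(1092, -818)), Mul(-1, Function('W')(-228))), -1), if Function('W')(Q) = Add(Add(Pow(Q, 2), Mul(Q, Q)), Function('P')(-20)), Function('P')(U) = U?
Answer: Rational(-1, 996772) ≈ -1.0032e-6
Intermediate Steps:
Function('W')(Q) = Add(-20, Mul(2, Pow(Q, 2))) (Function('W')(Q) = Add(Add(Pow(Q, 2), Mul(Q, Q)), -20) = Add(Add(Pow(Q, 2), Pow(Q, 2)), -20) = Add(Mul(2, Pow(Q, 2)), -20) = Add(-20, Mul(2, Pow(Q, 2))))
Pow(Add(Add(432, Mul(1092, -818)), Mul(-1, Function('W')(-228))), -1) = Pow(Add(Add(432, Mul(1092, -818)), Mul(-1, Add(-20, Mul(2, Pow(-228, 2))))), -1) = Pow(Add(Add(432, -893256), Mul(-1, Add(-20, Mul(2, 51984)))), -1) = Pow(Add(-892824, Mul(-1, Add(-20, 103968))), -1) = Pow(Add(-892824, Mul(-1, 103948)), -1) = Pow(Add(-892824, -103948), -1) = Pow(-996772, -1) = Rational(-1, 996772)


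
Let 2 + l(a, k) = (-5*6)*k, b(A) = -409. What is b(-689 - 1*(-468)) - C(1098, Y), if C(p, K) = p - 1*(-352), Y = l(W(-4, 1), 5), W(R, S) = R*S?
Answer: -1859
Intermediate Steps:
l(a, k) = -2 - 30*k (l(a, k) = -2 + (-5*6)*k = -2 - 30*k)
Y = -152 (Y = -2 - 30*5 = -2 - 150 = -152)
C(p, K) = 352 + p (C(p, K) = p + 352 = 352 + p)
b(-689 - 1*(-468)) - C(1098, Y) = -409 - (352 + 1098) = -409 - 1*1450 = -409 - 1450 = -1859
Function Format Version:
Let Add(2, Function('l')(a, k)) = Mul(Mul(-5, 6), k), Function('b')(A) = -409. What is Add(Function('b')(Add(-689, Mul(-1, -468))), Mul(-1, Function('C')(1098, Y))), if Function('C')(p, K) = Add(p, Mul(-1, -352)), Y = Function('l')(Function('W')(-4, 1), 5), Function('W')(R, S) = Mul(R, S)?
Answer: -1859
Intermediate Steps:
Function('l')(a, k) = Add(-2, Mul(-30, k)) (Function('l')(a, k) = Add(-2, Mul(Mul(-5, 6), k)) = Add(-2, Mul(-30, k)))
Y = -152 (Y = Add(-2, Mul(-30, 5)) = Add(-2, -150) = -152)
Function('C')(p, K) = Add(352, p) (Function('C')(p, K) = Add(p, 352) = Add(352, p))
Add(Function('b')(Add(-689, Mul(-1, -468))), Mul(-1, Function('C')(1098, Y))) = Add(-409, Mul(-1, Add(352, 1098))) = Add(-409, Mul(-1, 1450)) = Add(-409, -1450) = -1859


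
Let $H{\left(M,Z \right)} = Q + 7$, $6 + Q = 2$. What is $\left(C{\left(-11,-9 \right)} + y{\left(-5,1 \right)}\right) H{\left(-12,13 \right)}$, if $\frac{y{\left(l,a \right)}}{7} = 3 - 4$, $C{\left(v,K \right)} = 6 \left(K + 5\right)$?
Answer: $-93$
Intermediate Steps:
$Q = -4$ ($Q = -6 + 2 = -4$)
$C{\left(v,K \right)} = 30 + 6 K$ ($C{\left(v,K \right)} = 6 \left(5 + K\right) = 30 + 6 K$)
$y{\left(l,a \right)} = -7$ ($y{\left(l,a \right)} = 7 \left(3 - 4\right) = 7 \left(-1\right) = -7$)
$H{\left(M,Z \right)} = 3$ ($H{\left(M,Z \right)} = -4 + 7 = 3$)
$\left(C{\left(-11,-9 \right)} + y{\left(-5,1 \right)}\right) H{\left(-12,13 \right)} = \left(\left(30 + 6 \left(-9\right)\right) - 7\right) 3 = \left(\left(30 - 54\right) - 7\right) 3 = \left(-24 - 7\right) 3 = \left(-31\right) 3 = -93$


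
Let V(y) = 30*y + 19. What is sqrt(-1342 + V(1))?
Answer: I*sqrt(1293) ≈ 35.958*I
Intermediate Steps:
V(y) = 19 + 30*y
sqrt(-1342 + V(1)) = sqrt(-1342 + (19 + 30*1)) = sqrt(-1342 + (19 + 30)) = sqrt(-1342 + 49) = sqrt(-1293) = I*sqrt(1293)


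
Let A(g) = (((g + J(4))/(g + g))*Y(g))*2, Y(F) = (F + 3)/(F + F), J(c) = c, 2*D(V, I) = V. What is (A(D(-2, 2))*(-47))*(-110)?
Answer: 15510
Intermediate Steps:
D(V, I) = V/2
Y(F) = (3 + F)/(2*F) (Y(F) = (3 + F)/((2*F)) = (3 + F)*(1/(2*F)) = (3 + F)/(2*F))
A(g) = (3 + g)*(4 + g)/(2*g²) (A(g) = (((g + 4)/(g + g))*((3 + g)/(2*g)))*2 = (((4 + g)/((2*g)))*((3 + g)/(2*g)))*2 = (((4 + g)*(1/(2*g)))*((3 + g)/(2*g)))*2 = (((4 + g)/(2*g))*((3 + g)/(2*g)))*2 = ((3 + g)*(4 + g)/(4*g²))*2 = (3 + g)*(4 + g)/(2*g²))
(A(D(-2, 2))*(-47))*(-110) = (((3 + (½)*(-2))*(4 + (½)*(-2))/(2*((½)*(-2))²))*(-47))*(-110) = (((½)*(3 - 1)*(4 - 1)/(-1)²)*(-47))*(-110) = (((½)*1*2*3)*(-47))*(-110) = (3*(-47))*(-110) = -141*(-110) = 15510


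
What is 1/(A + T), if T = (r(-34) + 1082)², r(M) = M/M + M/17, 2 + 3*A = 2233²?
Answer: 3/8491970 ≈ 3.5328e-7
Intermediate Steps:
A = 4986287/3 (A = -⅔ + (⅓)*2233² = -⅔ + (⅓)*4986289 = -⅔ + 4986289/3 = 4986287/3 ≈ 1.6621e+6)
r(M) = 1 + M/17 (r(M) = 1 + M*(1/17) = 1 + M/17)
T = 1168561 (T = ((1 + (1/17)*(-34)) + 1082)² = ((1 - 2) + 1082)² = (-1 + 1082)² = 1081² = 1168561)
1/(A + T) = 1/(4986287/3 + 1168561) = 1/(8491970/3) = 3/8491970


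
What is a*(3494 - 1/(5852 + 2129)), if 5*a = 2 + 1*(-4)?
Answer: -55771226/39905 ≈ -1397.6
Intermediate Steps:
a = -⅖ (a = (2 + 1*(-4))/5 = (2 - 4)/5 = (⅕)*(-2) = -⅖ ≈ -0.40000)
a*(3494 - 1/(5852 + 2129)) = -2*(3494 - 1/(5852 + 2129))/5 = -2*(3494 - 1/7981)/5 = -⅖*27885613/7981 = -55771226/39905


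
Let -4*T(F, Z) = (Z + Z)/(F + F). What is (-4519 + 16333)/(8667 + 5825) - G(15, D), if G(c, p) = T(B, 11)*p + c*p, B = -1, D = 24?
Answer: -3080889/7246 ≈ -425.18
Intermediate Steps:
T(F, Z) = -Z/(4*F) (T(F, Z) = -(Z + Z)/(4*(F + F)) = -2*Z/(4*(2*F)) = -2*Z*1/(2*F)/4 = -Z/(4*F))
G(c, p) = 11*p/4 + c*p (G(c, p) = (-1/4*11/(-1))*p + c*p = (-1/4*11*(-1))*p + c*p = 11*p/4 + c*p)
(-4519 + 16333)/(8667 + 5825) - G(15, D) = (-4519 + 16333)/(8667 + 5825) - 24*(11 + 4*15)/4 = 11814/14492 - 24*(11 + 60)/4 = 11814*(1/14492) - 24*71/4 = 5907/7246 - 1*426 = 5907/7246 - 426 = -3080889/7246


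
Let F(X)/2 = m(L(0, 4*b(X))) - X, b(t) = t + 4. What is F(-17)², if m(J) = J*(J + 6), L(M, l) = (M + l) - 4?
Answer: 31741956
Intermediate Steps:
b(t) = 4 + t
L(M, l) = -4 + M + l
m(J) = J*(6 + J)
F(X) = -2*X + 2*(12 + 4*X)*(18 + 4*X) (F(X) = 2*((-4 + 0 + 4*(4 + X))*(6 + (-4 + 0 + 4*(4 + X))) - X) = 2*((-4 + 0 + (16 + 4*X))*(6 + (-4 + 0 + (16 + 4*X))) - X) = 2*((12 + 4*X)*(6 + (12 + 4*X)) - X) = 2*((12 + 4*X)*(18 + 4*X) - X) = 2*(-X + (12 + 4*X)*(18 + 4*X)) = -2*X + 2*(12 + 4*X)*(18 + 4*X))
F(-17)² = (432 + 32*(-17)² + 238*(-17))² = (432 + 32*289 - 4046)² = (432 + 9248 - 4046)² = 5634² = 31741956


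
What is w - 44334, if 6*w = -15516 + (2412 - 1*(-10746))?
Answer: -44727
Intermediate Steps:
w = -393 (w = (-15516 + (2412 - 1*(-10746)))/6 = (-15516 + (2412 + 10746))/6 = (-15516 + 13158)/6 = (1/6)*(-2358) = -393)
w - 44334 = -393 - 44334 = -44727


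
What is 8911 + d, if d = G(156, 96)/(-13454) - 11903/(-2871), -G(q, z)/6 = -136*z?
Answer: 172067696840/19313217 ≈ 8909.3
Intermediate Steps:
G(q, z) = 816*z (G(q, z) = -(-816)*z = 816*z)
d = -32379847/19313217 (d = (816*96)/(-13454) - 11903/(-2871) = 78336*(-1/13454) - 11903*(-1/2871) = -39168/6727 + 11903/2871 = -32379847/19313217 ≈ -1.6766)
8911 + d = 8911 - 32379847/19313217 = 172067696840/19313217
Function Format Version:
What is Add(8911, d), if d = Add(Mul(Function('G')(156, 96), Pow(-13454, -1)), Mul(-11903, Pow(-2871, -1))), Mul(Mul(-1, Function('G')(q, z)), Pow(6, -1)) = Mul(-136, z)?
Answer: Rational(172067696840, 19313217) ≈ 8909.3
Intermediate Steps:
Function('G')(q, z) = Mul(816, z) (Function('G')(q, z) = Mul(-6, Mul(-136, z)) = Mul(816, z))
d = Rational(-32379847, 19313217) (d = Add(Mul(Mul(816, 96), Pow(-13454, -1)), Mul(-11903, Pow(-2871, -1))) = Add(Mul(78336, Rational(-1, 13454)), Mul(-11903, Rational(-1, 2871))) = Add(Rational(-39168, 6727), Rational(11903, 2871)) = Rational(-32379847, 19313217) ≈ -1.6766)
Add(8911, d) = Add(8911, Rational(-32379847, 19313217)) = Rational(172067696840, 19313217)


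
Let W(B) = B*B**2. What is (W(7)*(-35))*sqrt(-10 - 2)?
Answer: -24010*I*sqrt(3) ≈ -41587.0*I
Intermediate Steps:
W(B) = B**3
(W(7)*(-35))*sqrt(-10 - 2) = (7**3*(-35))*sqrt(-10 - 2) = (343*(-35))*sqrt(-12) = -24010*I*sqrt(3)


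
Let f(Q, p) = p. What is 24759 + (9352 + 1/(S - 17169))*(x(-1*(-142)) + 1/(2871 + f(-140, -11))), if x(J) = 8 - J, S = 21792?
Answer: -16241710696963/13221780 ≈ -1.2284e+6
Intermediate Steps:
24759 + (9352 + 1/(S - 17169))*(x(-1*(-142)) + 1/(2871 + f(-140, -11))) = 24759 + (9352 + 1/(21792 - 17169))*((8 - (-1)*(-142)) + 1/(2871 - 11)) = 24759 + (9352 + 1/4623)*((8 - 1*142) + 1/2860) = 24759 + (9352 + 1/4623)*((8 - 142) + 1/2860) = 24759 + 43234297*(-134 + 1/2860)/4623 = 24759 + (43234297/4623)*(-383239/2860) = 24759 - 16569068747983/13221780 = -16241710696963/13221780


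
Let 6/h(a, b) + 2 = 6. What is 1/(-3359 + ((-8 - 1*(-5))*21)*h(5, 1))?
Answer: -2/6907 ≈ -0.00028956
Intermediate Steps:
h(a, b) = 3/2 (h(a, b) = 6/(-2 + 6) = 6/4 = 6*(1/4) = 3/2)
1/(-3359 + ((-8 - 1*(-5))*21)*h(5, 1)) = 1/(-3359 + ((-8 - 1*(-5))*21)*(3/2)) = 1/(-3359 + ((-8 + 5)*21)*(3/2)) = 1/(-3359 - 3*21*(3/2)) = 1/(-3359 - 63*3/2) = 1/(-3359 - 189/2) = 1/(-6907/2) = -2/6907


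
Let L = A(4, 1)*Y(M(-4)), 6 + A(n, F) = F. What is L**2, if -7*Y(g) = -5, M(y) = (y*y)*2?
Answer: 625/49 ≈ 12.755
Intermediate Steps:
A(n, F) = -6 + F
M(y) = 2*y**2 (M(y) = y**2*2 = 2*y**2)
Y(g) = 5/7 (Y(g) = -1/7*(-5) = 5/7)
L = -25/7 (L = (-6 + 1)*(5/7) = -5*5/7 = -25/7 ≈ -3.5714)
L**2 = (-25/7)**2 = 625/49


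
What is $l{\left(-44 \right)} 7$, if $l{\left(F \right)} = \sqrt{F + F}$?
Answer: $14 i \sqrt{22} \approx 65.666 i$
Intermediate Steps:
$l{\left(F \right)} = \sqrt{2} \sqrt{F}$ ($l{\left(F \right)} = \sqrt{2 F} = \sqrt{2} \sqrt{F}$)
$l{\left(-44 \right)} 7 = \sqrt{2} \sqrt{-44} \cdot 7 = \sqrt{2} \cdot 2 i \sqrt{11} \cdot 7 = 2 i \sqrt{22} \cdot 7 = 14 i \sqrt{22}$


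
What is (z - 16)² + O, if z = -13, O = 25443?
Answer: 26284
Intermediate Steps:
(z - 16)² + O = (-13 - 16)² + 25443 = (-29)² + 25443 = 841 + 25443 = 26284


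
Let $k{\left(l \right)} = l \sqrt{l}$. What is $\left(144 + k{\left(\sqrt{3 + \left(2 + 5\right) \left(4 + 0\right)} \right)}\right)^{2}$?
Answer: $\left(144 + 31^{\frac{3}{4}}\right)^{2} \approx 24692.0$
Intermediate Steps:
$k{\left(l \right)} = l^{\frac{3}{2}}$
$\left(144 + k{\left(\sqrt{3 + \left(2 + 5\right) \left(4 + 0\right)} \right)}\right)^{2} = \left(144 + \left(\sqrt{3 + \left(2 + 5\right) \left(4 + 0\right)}\right)^{\frac{3}{2}}\right)^{2} = \left(144 + \left(\sqrt{3 + 7 \cdot 4}\right)^{\frac{3}{2}}\right)^{2} = \left(144 + \left(\sqrt{3 + 28}\right)^{\frac{3}{2}}\right)^{2} = \left(144 + \left(\sqrt{31}\right)^{\frac{3}{2}}\right)^{2} = \left(144 + 31^{\frac{3}{4}}\right)^{2}$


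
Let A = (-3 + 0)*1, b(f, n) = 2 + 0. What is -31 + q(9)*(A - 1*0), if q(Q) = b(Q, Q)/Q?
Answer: -95/3 ≈ -31.667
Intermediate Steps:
b(f, n) = 2
q(Q) = 2/Q
A = -3 (A = -3*1 = -3)
-31 + q(9)*(A - 1*0) = -31 + (2/9)*(-3 - 1*0) = -31 + (2*(1/9))*(-3 + 0) = -31 + (2/9)*(-3) = -31 - 2/3 = -95/3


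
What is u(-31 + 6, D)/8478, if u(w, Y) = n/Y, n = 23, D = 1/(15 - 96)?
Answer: -69/314 ≈ -0.21975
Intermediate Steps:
D = -1/81 (D = 1/(-81) = -1/81 ≈ -0.012346)
u(w, Y) = 23/Y
u(-31 + 6, D)/8478 = (23/(-1/81))/8478 = (23*(-81))*(1/8478) = -1863*1/8478 = -69/314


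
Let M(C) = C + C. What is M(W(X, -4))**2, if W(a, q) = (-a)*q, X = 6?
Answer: 2304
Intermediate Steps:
W(a, q) = -a*q
M(C) = 2*C
M(W(X, -4))**2 = (2*(-1*6*(-4)))**2 = (2*24)**2 = 48**2 = 2304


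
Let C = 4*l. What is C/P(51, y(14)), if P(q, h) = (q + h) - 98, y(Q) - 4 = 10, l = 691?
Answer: -2764/33 ≈ -83.758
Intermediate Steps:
y(Q) = 14 (y(Q) = 4 + 10 = 14)
P(q, h) = -98 + h + q (P(q, h) = (h + q) - 98 = -98 + h + q)
C = 2764 (C = 4*691 = 2764)
C/P(51, y(14)) = 2764/(-98 + 14 + 51) = 2764/(-33) = 2764*(-1/33) = -2764/33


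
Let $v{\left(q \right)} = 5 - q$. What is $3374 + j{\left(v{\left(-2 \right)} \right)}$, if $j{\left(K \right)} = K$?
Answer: $3381$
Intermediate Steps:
$3374 + j{\left(v{\left(-2 \right)} \right)} = 3374 + \left(5 - -2\right) = 3374 + \left(5 + 2\right) = 3374 + 7 = 3381$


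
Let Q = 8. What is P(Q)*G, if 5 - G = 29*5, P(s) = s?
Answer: -1120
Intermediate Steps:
G = -140 (G = 5 - 29*5 = 5 - 1*145 = 5 - 145 = -140)
P(Q)*G = 8*(-140) = -1120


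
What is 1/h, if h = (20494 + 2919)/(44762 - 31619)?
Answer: 1011/1801 ≈ 0.56135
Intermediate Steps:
h = 1801/1011 (h = 23413/13143 = 23413*(1/13143) = 1801/1011 ≈ 1.7814)
1/h = 1/(1801/1011) = 1011/1801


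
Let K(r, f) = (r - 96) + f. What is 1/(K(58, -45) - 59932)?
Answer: -1/60015 ≈ -1.6662e-5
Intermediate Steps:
K(r, f) = -96 + f + r (K(r, f) = (-96 + r) + f = -96 + f + r)
1/(K(58, -45) - 59932) = 1/((-96 - 45 + 58) - 59932) = 1/(-83 - 59932) = 1/(-60015) = -1/60015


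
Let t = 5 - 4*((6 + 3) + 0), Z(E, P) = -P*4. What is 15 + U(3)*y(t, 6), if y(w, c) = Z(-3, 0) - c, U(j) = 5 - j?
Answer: 3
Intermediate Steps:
Z(E, P) = -4*P
t = -31 (t = 5 - 4*(9 + 0) = 5 - 4*9 = 5 - 36 = -31)
y(w, c) = -c (y(w, c) = -4*0 - c = 0 - c = -c)
15 + U(3)*y(t, 6) = 15 + (5 - 1*3)*(-1*6) = 15 + (5 - 3)*(-6) = 15 + 2*(-6) = 15 - 12 = 3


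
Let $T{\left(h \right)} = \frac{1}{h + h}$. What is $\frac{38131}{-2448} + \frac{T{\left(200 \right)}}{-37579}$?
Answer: $- \frac{1053621217}{67642200} \approx -15.576$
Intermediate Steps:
$T{\left(h \right)} = \frac{1}{2 h}$
$\frac{38131}{-2448} + \frac{T{\left(200 \right)}}{-37579} = \frac{38131}{-2448} + \frac{\frac{1}{2} \cdot \frac{1}{200}}{-37579} = 38131 \left(- \frac{1}{2448}\right) + \frac{1}{2} \cdot \frac{1}{200} \left(- \frac{1}{37579}\right) = - \frac{2243}{144} + \frac{1}{400} \left(- \frac{1}{37579}\right) = - \frac{2243}{144} - \frac{1}{15031600} = - \frac{1053621217}{67642200}$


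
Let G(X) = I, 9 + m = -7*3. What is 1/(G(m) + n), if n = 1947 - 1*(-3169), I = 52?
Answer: 1/5168 ≈ 0.00019350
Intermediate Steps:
m = -30 (m = -9 - 7*3 = -9 - 21 = -30)
G(X) = 52
n = 5116 (n = 1947 + 3169 = 5116)
1/(G(m) + n) = 1/(52 + 5116) = 1/5168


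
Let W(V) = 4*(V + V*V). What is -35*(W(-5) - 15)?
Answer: -2275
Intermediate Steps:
W(V) = 4*V + 4*V**2 (W(V) = 4*(V + V**2) = 4*V + 4*V**2)
-35*(W(-5) - 15) = -35*(4*(-5)*(1 - 5) - 15) = -35*(4*(-5)*(-4) - 15) = -35*(80 - 15) = -35*65 = -2275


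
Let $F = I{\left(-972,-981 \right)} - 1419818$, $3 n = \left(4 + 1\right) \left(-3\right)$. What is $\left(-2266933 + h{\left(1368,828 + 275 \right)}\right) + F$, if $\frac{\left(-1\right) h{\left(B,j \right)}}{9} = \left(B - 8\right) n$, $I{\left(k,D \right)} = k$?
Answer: $-3626523$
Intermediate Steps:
$n = -5$ ($n = \frac{\left(4 + 1\right) \left(-3\right)}{3} = \frac{5 \left(-3\right)}{3} = \frac{1}{3} \left(-15\right) = -5$)
$F = -1420790$ ($F = -972 - 1419818 = -1420790$)
$h{\left(B,j \right)} = -360 + 45 B$ ($h{\left(B,j \right)} = - 9 \left(B - 8\right) \left(-5\right) = - 9 \left(-8 + B\right) \left(-5\right) = - 9 \left(40 - 5 B\right) = -360 + 45 B$)
$\left(-2266933 + h{\left(1368,828 + 275 \right)}\right) + F = \left(-2266933 + \left(-360 + 45 \cdot 1368\right)\right) - 1420790 = \left(-2266933 + \left(-360 + 61560\right)\right) - 1420790 = \left(-2266933 + 61200\right) - 1420790 = -2205733 - 1420790 = -3626523$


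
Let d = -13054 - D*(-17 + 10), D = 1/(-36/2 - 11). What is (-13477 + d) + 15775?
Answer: -311931/29 ≈ -10756.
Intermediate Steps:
D = -1/29 (D = 1/(-36*½ - 11) = 1/(-18 - 11) = 1/(-29) = -1/29 ≈ -0.034483)
d = -378573/29 (d = -13054 - (-1)*(-17 + 10)/29 = -13054 - (-1)*(-7)/29 = -13054 - 1*7/29 = -13054 - 7/29 = -378573/29 ≈ -13054.)
(-13477 + d) + 15775 = (-13477 - 378573/29) + 15775 = -769406/29 + 15775 = -311931/29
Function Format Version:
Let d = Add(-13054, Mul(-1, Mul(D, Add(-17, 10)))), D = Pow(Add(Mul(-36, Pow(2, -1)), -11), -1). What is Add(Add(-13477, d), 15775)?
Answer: Rational(-311931, 29) ≈ -10756.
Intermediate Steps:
D = Rational(-1, 29) (D = Pow(Add(Mul(-36, Rational(1, 2)), -11), -1) = Pow(Add(-18, -11), -1) = Pow(-29, -1) = Rational(-1, 29) ≈ -0.034483)
d = Rational(-378573, 29) (d = Add(-13054, Mul(-1, Mul(Rational(-1, 29), Add(-17, 10)))) = Add(-13054, Mul(-1, Mul(Rational(-1, 29), -7))) = Add(-13054, Mul(-1, Rational(7, 29))) = Add(-13054, Rational(-7, 29)) = Rational(-378573, 29) ≈ -13054.)
Add(Add(-13477, d), 15775) = Add(Add(-13477, Rational(-378573, 29)), 15775) = Add(Rational(-769406, 29), 15775) = Rational(-311931, 29)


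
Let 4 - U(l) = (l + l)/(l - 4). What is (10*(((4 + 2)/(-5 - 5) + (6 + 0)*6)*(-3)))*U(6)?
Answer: 2124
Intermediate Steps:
U(l) = 4 - 2*l/(-4 + l) (U(l) = 4 - (l + l)/(l - 4) = 4 - 2*l/(-4 + l))
(10*(((4 + 2)/(-5 - 5) + (6 + 0)*6)*(-3)))*U(6) = (10*(((4 + 2)/(-5 - 5) + (6 + 0)*6)*(-3)))*(2*(-8 + 6)/(-4 + 6)) = (10*((6/(-10) + 6*6)*(-3)))*(2*(-2)/2) = (10*((6*(-⅒) + 36)*(-3)))*(2*(½)*(-2)) = (10*((-⅗ + 36)*(-3)))*(-2) = (10*((177/5)*(-3)))*(-2) = (10*(-531/5))*(-2) = -1062*(-2) = 2124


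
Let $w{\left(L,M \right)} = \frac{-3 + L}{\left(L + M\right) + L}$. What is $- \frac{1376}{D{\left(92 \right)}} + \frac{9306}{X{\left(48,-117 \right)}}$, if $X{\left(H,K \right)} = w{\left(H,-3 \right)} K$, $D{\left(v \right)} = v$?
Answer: $- \frac{804322}{4485} \approx -179.34$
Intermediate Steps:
$w{\left(L,M \right)} = \frac{-3 + L}{M + 2 L}$
$X{\left(H,K \right)} = \frac{K \left(-3 + H\right)}{-3 + 2 H}$ ($X{\left(H,K \right)} = \frac{-3 + H}{-3 + 2 H} K = \frac{K \left(-3 + H\right)}{-3 + 2 H}$)
$- \frac{1376}{D{\left(92 \right)}} + \frac{9306}{X{\left(48,-117 \right)}} = - \frac{1376}{92} + \frac{9306}{\left(-117\right) \frac{1}{-3 + 2 \cdot 48} \left(-3 + 48\right)} = \left(-1376\right) \frac{1}{92} + \frac{9306}{\left(-117\right) \frac{1}{-3 + 96} \cdot 45} = - \frac{344}{23} + \frac{9306}{\left(-117\right) \frac{1}{93} \cdot 45} = - \frac{344}{23} + \frac{9306}{- \frac{1755}{31}} = - \frac{344}{23} + 9306 \left(- \frac{31}{1755}\right) = - \frac{344}{23} - \frac{32054}{195} = - \frac{804322}{4485}$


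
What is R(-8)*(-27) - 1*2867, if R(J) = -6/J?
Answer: -11549/4 ≈ -2887.3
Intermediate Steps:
R(-8)*(-27) - 1*2867 = -6/(-8)*(-27) - 1*2867 = -6*(-⅛)*(-27) - 2867 = (¾)*(-27) - 2867 = -81/4 - 2867 = -11549/4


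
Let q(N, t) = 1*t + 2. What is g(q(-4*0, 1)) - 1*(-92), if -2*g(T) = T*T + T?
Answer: 86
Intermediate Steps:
q(N, t) = 2 + t (q(N, t) = t + 2 = 2 + t)
g(T) = -T/2 - T**2/2 (g(T) = -(T*T + T)/2 = -(T**2 + T)/2 = -(T + T**2)/2 = -T/2 - T**2/2)
g(q(-4*0, 1)) - 1*(-92) = -(2 + 1)*(1 + (2 + 1))/2 - 1*(-92) = -1/2*3*(1 + 3) + 92 = -1/2*3*4 + 92 = -6 + 92 = 86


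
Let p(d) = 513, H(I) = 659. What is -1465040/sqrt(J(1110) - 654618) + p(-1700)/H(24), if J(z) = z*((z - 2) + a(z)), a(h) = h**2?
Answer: 513/659 - 732520*sqrt(152022918)/228034377 ≈ -38.829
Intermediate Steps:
J(z) = z*(-2 + z + z**2) (J(z) = z*((z - 2) + z**2) = z*((-2 + z) + z**2) = z*(-2 + z + z**2))
-1465040/sqrt(J(1110) - 654618) + p(-1700)/H(24) = -1465040/sqrt(1110*(-2 + 1110 + 1110**2) - 654618) + 513/659 = -1465040/sqrt(1110*(-2 + 1110 + 1232100) - 654618) + 513*(1/659) = -1465040/sqrt(1110*1233208 - 654618) + 513/659 = -1465040/sqrt(1368860880 - 654618) + 513/659 = -1465040*sqrt(152022918)/456068754 + 513/659 = -732520*sqrt(152022918)/228034377 + 513/659 = 513/659 - 732520*sqrt(152022918)/228034377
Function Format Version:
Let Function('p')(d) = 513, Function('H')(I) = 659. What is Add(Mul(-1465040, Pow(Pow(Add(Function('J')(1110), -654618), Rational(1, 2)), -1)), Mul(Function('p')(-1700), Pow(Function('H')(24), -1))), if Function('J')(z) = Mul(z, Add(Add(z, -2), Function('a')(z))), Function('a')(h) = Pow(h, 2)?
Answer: Add(Rational(513, 659), Mul(Rational(-732520, 228034377), Pow(152022918, Rational(1, 2)))) ≈ -38.829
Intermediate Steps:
Function('J')(z) = Mul(z, Add(-2, z, Pow(z, 2))) (Function('J')(z) = Mul(z, Add(Add(z, -2), Pow(z, 2))) = Mul(z, Add(Add(-2, z), Pow(z, 2))) = Mul(z, Add(-2, z, Pow(z, 2))))
Add(Mul(-1465040, Pow(Pow(Add(Function('J')(1110), -654618), Rational(1, 2)), -1)), Mul(Function('p')(-1700), Pow(Function('H')(24), -1))) = Add(Mul(-1465040, Pow(Pow(Add(Mul(1110, Add(-2, 1110, Pow(1110, 2))), -654618), Rational(1, 2)), -1)), Mul(513, Pow(659, -1))) = Add(Mul(-1465040, Pow(Pow(Add(Mul(1110, Add(-2, 1110, 1232100)), -654618), Rational(1, 2)), -1)), Mul(513, Rational(1, 659))) = Add(Mul(-1465040, Pow(Pow(Add(Mul(1110, 1233208), -654618), Rational(1, 2)), -1)), Rational(513, 659)) = Add(Mul(-1465040, Pow(Pow(Add(1368860880, -654618), Rational(1, 2)), -1)), Rational(513, 659)) = Add(Mul(-1465040, Pow(Pow(1368206262, Rational(1, 2)), -1)), Rational(513, 659)) = Add(Mul(-1465040, Pow(Mul(3, Pow(152022918, Rational(1, 2))), -1)), Rational(513, 659)) = Add(Mul(-1465040, Mul(Rational(1, 456068754), Pow(152022918, Rational(1, 2)))), Rational(513, 659)) = Add(Mul(Rational(-732520, 228034377), Pow(152022918, Rational(1, 2))), Rational(513, 659)) = Add(Rational(513, 659), Mul(Rational(-732520, 228034377), Pow(152022918, Rational(1, 2))))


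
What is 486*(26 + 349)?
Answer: 182250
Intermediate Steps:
486*(26 + 349) = 486*375 = 182250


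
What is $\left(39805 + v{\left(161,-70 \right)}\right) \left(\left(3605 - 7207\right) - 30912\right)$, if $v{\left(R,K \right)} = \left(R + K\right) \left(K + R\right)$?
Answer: $-1659640204$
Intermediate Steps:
$v{\left(R,K \right)} = \left(K + R\right)^{2}$ ($v{\left(R,K \right)} = \left(K + R\right) \left(K + R\right) = \left(K + R\right)^{2}$)
$\left(39805 + v{\left(161,-70 \right)}\right) \left(\left(3605 - 7207\right) - 30912\right) = \left(39805 + \left(-70 + 161\right)^{2}\right) \left(\left(3605 - 7207\right) - 30912\right) = \left(39805 + 91^{2}\right) \left(\left(3605 - 7207\right) - 30912\right) = \left(39805 + 8281\right) \left(-3602 - 30912\right) = 48086 \left(-34514\right) = -1659640204$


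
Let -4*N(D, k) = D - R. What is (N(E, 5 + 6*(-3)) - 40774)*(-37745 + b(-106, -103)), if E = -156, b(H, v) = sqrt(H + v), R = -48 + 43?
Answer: 6150359025/4 - 162945*I*sqrt(209)/4 ≈ 1.5376e+9 - 5.8892e+5*I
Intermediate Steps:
R = -5
N(D, k) = -5/4 - D/4 (N(D, k) = -(D - 1*(-5))/4 = -(D + 5)/4 = -(5 + D)/4 = -5/4 - D/4)
(N(E, 5 + 6*(-3)) - 40774)*(-37745 + b(-106, -103)) = ((-5/4 - 1/4*(-156)) - 40774)*(-37745 + sqrt(-106 - 103)) = ((-5/4 + 39) - 40774)*(-37745 + sqrt(-209)) = (151/4 - 40774)*(-37745 + I*sqrt(209)) = -162945*(-37745 + I*sqrt(209))/4 = 6150359025/4 - 162945*I*sqrt(209)/4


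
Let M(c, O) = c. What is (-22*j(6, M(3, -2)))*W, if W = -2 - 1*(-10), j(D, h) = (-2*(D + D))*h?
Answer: 12672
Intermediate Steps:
j(D, h) = -4*D*h (j(D, h) = (-4*D)*h = -4*D*h)
W = 8 (W = -2 + 10 = 8)
(-22*j(6, M(3, -2)))*W = -(-88)*6*3*8 = -22*(-72)*8 = 1584*8 = 12672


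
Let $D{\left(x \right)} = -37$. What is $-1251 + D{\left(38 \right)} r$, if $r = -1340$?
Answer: $48329$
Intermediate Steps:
$-1251 + D{\left(38 \right)} r = -1251 - -49580 = -1251 + 49580 = 48329$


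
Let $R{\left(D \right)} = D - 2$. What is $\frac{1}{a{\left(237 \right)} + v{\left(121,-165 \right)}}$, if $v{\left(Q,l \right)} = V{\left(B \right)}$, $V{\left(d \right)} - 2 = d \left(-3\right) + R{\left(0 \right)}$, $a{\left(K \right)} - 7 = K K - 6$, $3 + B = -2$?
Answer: $\frac{1}{56185} \approx 1.7798 \cdot 10^{-5}$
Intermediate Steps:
$B = -5$ ($B = -3 - 2 = -5$)
$R{\left(D \right)} = -2 + D$
$a{\left(K \right)} = 1 + K^{2}$ ($a{\left(K \right)} = 7 + \left(K K - 6\right) = 7 + \left(K^{2} - 6\right) = 7 + \left(-6 + K^{2}\right) = 1 + K^{2}$)
$V{\left(d \right)} = - 3 d$ ($V{\left(d \right)} = 2 + \left(d \left(-3\right) + \left(-2 + 0\right)\right) = 2 - \left(2 + 3 d\right) = - 3 d$)
$v{\left(Q,l \right)} = 15$ ($v{\left(Q,l \right)} = \left(-3\right) \left(-5\right) = 15$)
$\frac{1}{a{\left(237 \right)} + v{\left(121,-165 \right)}} = \frac{1}{\left(1 + 237^{2}\right) + 15} = \frac{1}{\left(1 + 56169\right) + 15} = \frac{1}{56170 + 15} = \frac{1}{56185}$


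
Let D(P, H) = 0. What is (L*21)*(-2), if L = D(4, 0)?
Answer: 0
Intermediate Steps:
L = 0
(L*21)*(-2) = (0*21)*(-2) = 0*(-2) = 0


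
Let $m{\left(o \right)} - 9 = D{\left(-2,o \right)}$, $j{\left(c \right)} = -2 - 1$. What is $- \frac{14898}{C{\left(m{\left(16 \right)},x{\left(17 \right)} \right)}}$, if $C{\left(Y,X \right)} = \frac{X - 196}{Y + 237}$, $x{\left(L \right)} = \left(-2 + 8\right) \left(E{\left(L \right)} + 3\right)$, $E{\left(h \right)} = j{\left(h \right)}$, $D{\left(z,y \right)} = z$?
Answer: $\frac{908778}{49} \approx 18547.0$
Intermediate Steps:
$j{\left(c \right)} = -3$
$E{\left(h \right)} = -3$
$x{\left(L \right)} = 0$ ($x{\left(L \right)} = \left(-2 + 8\right) \left(-3 + 3\right) = 6 \cdot 0 = 0$)
$m{\left(o \right)} = 7$ ($m{\left(o \right)} = 9 - 2 = 7$)
$C{\left(Y,X \right)} = \frac{-196 + X}{237 + Y}$
$- \frac{14898}{C{\left(m{\left(16 \right)},x{\left(17 \right)} \right)}} = - \frac{14898}{\frac{1}{237 + 7} \left(-196 + 0\right)} = - \frac{14898}{\frac{1}{244} \left(-196\right)} = - \frac{14898}{- \frac{49}{61}} = \left(-14898\right) \left(- \frac{61}{49}\right) = \frac{908778}{49}$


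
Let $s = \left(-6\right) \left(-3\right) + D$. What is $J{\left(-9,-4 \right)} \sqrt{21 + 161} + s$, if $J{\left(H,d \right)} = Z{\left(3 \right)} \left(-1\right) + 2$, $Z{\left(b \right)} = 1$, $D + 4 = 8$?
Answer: $22 + \sqrt{182} \approx 35.491$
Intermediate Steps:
$D = 4$ ($D = -4 + 8 = 4$)
$s = 22$ ($s = \left(-6\right) \left(-3\right) + 4 = 18 + 4 = 22$)
$J{\left(H,d \right)} = 1$ ($J{\left(H,d \right)} = 1 \left(-1\right) + 2 = -1 + 2 = 1$)
$J{\left(-9,-4 \right)} \sqrt{21 + 161} + s = 1 \sqrt{21 + 161} + 22 = 1 \sqrt{182} + 22 = \sqrt{182} + 22 = 22 + \sqrt{182}$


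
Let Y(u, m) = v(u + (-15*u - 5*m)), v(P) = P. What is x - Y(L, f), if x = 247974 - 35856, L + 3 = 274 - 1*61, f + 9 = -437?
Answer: 212828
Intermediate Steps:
f = -446 (f = -9 - 437 = -446)
L = 210 (L = -3 + (274 - 1*61) = -3 + (274 - 61) = -3 + 213 = 210)
Y(u, m) = -14*u - 5*m (Y(u, m) = u + (-15*u - 5*m) = -14*u - 5*m)
x = 212118
x - Y(L, f) = 212118 - (-14*210 - 5*(-446)) = 212118 - (-2940 + 2230) = 212118 - 1*(-710) = 212118 + 710 = 212828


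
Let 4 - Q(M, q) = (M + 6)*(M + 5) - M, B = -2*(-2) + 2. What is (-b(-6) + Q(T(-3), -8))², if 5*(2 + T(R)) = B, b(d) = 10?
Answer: 512656/625 ≈ 820.25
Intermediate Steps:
B = 6 (B = 4 + 2 = 6)
T(R) = -⅘ (T(R) = -2 + (⅕)*6 = -2 + 6/5 = -⅘)
Q(M, q) = 4 + M - (5 + M)*(6 + M) (Q(M, q) = 4 - ((M + 6)*(M + 5) - M) = 4 - ((6 + M)*(5 + M) - M) = 4 - ((5 + M)*(6 + M) - M) = 4 - (-M + (5 + M)*(6 + M)) = 4 + (M - (5 + M)*(6 + M)) = 4 + M - (5 + M)*(6 + M))
(-b(-6) + Q(T(-3), -8))² = (-1*10 + (-26 - (-⅘)² - 10*(-⅘)))² = (-10 + (-26 - 1*16/25 + 8))² = (-10 + (-26 - 16/25 + 8))² = (-10 - 466/25)² = (-716/25)² = 512656/625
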